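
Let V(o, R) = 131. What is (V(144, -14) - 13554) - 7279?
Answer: -20702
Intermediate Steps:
(V(144, -14) - 13554) - 7279 = (131 - 13554) - 7279 = -13423 - 7279 = -20702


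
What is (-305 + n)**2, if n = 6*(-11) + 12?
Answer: 128881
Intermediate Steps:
n = -54 (n = -66 + 12 = -54)
(-305 + n)**2 = (-305 - 54)**2 = (-359)**2 = 128881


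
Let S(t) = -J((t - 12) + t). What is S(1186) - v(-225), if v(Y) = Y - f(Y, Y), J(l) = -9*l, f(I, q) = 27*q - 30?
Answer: 15360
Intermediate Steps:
f(I, q) = -30 + 27*q
S(t) = -108 + 18*t (S(t) = -(-9)*((t - 12) + t) = -(-9)*((-12 + t) + t) = -(-9)*(-12 + 2*t) = -(108 - 18*t) = -108 + 18*t)
v(Y) = 30 - 26*Y (v(Y) = Y - (-30 + 27*Y) = Y + (30 - 27*Y) = 30 - 26*Y)
S(1186) - v(-225) = (-108 + 18*1186) - (30 - 26*(-225)) = (-108 + 21348) - (30 + 5850) = 21240 - 1*5880 = 21240 - 5880 = 15360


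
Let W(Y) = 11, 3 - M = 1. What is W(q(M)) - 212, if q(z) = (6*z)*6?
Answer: -201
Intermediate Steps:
M = 2 (M = 3 - 1*1 = 3 - 1 = 2)
q(z) = 36*z
W(q(M)) - 212 = 11 - 212 = -201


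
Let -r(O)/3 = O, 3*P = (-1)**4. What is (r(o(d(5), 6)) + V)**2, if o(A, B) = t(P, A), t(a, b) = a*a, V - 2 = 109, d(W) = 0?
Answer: 110224/9 ≈ 12247.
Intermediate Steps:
P = 1/3 (P = (1/3)*(-1)**4 = (1/3)*1 = 1/3 ≈ 0.33333)
V = 111 (V = 2 + 109 = 111)
t(a, b) = a**2
o(A, B) = 1/9 (o(A, B) = (1/3)**2 = 1/9)
r(O) = -3*O
(r(o(d(5), 6)) + V)**2 = (-3*1/9 + 111)**2 = (-1/3 + 111)**2 = (332/3)**2 = 110224/9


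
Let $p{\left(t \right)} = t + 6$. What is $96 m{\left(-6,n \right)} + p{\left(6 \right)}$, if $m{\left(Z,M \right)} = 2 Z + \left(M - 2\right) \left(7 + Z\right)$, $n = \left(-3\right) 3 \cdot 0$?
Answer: $-1332$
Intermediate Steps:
$p{\left(t \right)} = 6 + t$
$n = 0$ ($n = \left(-9\right) 0 = 0$)
$m{\left(Z,M \right)} = 2 Z + \left(-2 + M\right) \left(7 + Z\right)$
$96 m{\left(-6,n \right)} + p{\left(6 \right)} = 96 \left(-14 + 7 \cdot 0 + 0 \left(-6\right)\right) + \left(6 + 6\right) = 96 \left(-14 + 0 + 0\right) + 12 = 96 \left(-14\right) + 12 = -1344 + 12 = -1332$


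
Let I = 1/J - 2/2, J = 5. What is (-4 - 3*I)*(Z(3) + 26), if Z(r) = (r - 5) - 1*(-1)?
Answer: -40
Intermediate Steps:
I = -4/5 (I = 1/5 - 2/2 = 1*(1/5) - 2*1/2 = 1/5 - 1 = -4/5 ≈ -0.80000)
Z(r) = -4 + r (Z(r) = (-5 + r) + 1 = -4 + r)
(-4 - 3*I)*(Z(3) + 26) = (-4 - 3*(-4/5))*((-4 + 3) + 26) = (-4 + 12/5)*(-1 + 26) = -8/5*25 = -40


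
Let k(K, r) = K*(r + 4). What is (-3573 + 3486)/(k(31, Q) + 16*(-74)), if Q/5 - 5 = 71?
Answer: -87/10720 ≈ -0.0081157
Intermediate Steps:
Q = 380 (Q = 25 + 5*71 = 25 + 355 = 380)
k(K, r) = K*(4 + r)
(-3573 + 3486)/(k(31, Q) + 16*(-74)) = (-3573 + 3486)/(31*(4 + 380) + 16*(-74)) = -87/(31*384 - 1184) = -87/(11904 - 1184) = -87/10720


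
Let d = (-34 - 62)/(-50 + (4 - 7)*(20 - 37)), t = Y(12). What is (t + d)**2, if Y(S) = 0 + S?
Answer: 7056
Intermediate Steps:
Y(S) = S
t = 12
d = -96 (d = -96/(-50 - 3*(-17)) = -96/(-50 + 51) = -96/1 = -96*1 = -96)
(t + d)**2 = (12 - 96)**2 = (-84)**2 = 7056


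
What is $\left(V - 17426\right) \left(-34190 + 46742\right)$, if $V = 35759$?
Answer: $230115816$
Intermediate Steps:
$\left(V - 17426\right) \left(-34190 + 46742\right) = \left(35759 - 17426\right) \left(-34190 + 46742\right) = 18333 \cdot 12552 = 230115816$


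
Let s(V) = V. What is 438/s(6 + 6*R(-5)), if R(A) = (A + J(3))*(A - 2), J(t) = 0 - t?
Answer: 73/57 ≈ 1.2807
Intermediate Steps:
J(t) = -t
R(A) = (-3 + A)*(-2 + A) (R(A) = (A - 1*3)*(A - 2) = (A - 3)*(-2 + A) = (-3 + A)*(-2 + A))
438/s(6 + 6*R(-5)) = 438/(6 + 6*(6 + (-5)² - 5*(-5))) = 438/(6 + 6*(6 + 25 + 25)) = 438/(6 + 6*56) = 438/(6 + 336) = 438/342 = 438*(1/342) = 73/57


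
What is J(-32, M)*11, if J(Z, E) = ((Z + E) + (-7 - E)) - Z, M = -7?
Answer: -77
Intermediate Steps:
J(Z, E) = -7 (J(Z, E) = ((E + Z) + (-7 - E)) - Z = (-7 + Z) - Z = -7)
J(-32, M)*11 = -7*11 = -77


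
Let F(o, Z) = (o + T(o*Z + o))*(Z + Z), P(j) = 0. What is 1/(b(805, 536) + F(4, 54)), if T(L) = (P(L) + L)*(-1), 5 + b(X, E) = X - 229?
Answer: -1/22757 ≈ -4.3943e-5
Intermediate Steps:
b(X, E) = -234 + X (b(X, E) = -5 + (X - 229) = -5 + (-229 + X) = -234 + X)
T(L) = -L (T(L) = (0 + L)*(-1) = L*(-1) = -L)
F(o, Z) = -2*o*Z² (F(o, Z) = (o - (o*Z + o))*(Z + Z) = (o - (Z*o + o))*(2*Z) = (o - (o + Z*o))*(2*Z) = (o + (-o - Z*o))*(2*Z) = (-Z*o)*(2*Z) = -2*o*Z²)
1/(b(805, 536) + F(4, 54)) = 1/((-234 + 805) - 2*4*54²) = 1/(571 - 2*4*2916) = 1/(571 - 23328) = 1/(-22757) = -1/22757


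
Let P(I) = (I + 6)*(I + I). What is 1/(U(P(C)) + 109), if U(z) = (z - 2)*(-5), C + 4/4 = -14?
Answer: -1/1231 ≈ -0.00081235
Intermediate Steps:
C = -15 (C = -1 - 14 = -15)
P(I) = 2*I*(6 + I) (P(I) = (6 + I)*(2*I) = 2*I*(6 + I))
U(z) = 10 - 5*z (U(z) = (-2 + z)*(-5) = 10 - 5*z)
1/(U(P(C)) + 109) = 1/((10 - 10*(-15)*(6 - 15)) + 109) = 1/((10 - 10*(-15)*(-9)) + 109) = 1/((10 - 5*270) + 109) = 1/((10 - 1350) + 109) = 1/(-1340 + 109) = 1/(-1231) = -1/1231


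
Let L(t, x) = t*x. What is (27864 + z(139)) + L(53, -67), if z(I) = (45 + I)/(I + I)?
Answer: 3379599/139 ≈ 24314.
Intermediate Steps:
z(I) = (45 + I)/(2*I) (z(I) = (45 + I)/((2*I)) = (45 + I)*(1/(2*I)) = (45 + I)/(2*I))
(27864 + z(139)) + L(53, -67) = (27864 + (1/2)*(45 + 139)/139) + 53*(-67) = (27864 + (1/2)*(1/139)*184) - 3551 = (27864 + 92/139) - 3551 = 3873188/139 - 3551 = 3379599/139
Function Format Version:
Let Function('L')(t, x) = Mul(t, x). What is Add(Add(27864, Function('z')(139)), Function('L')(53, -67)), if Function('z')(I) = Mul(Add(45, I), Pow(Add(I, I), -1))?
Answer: Rational(3379599, 139) ≈ 24314.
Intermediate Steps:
Function('z')(I) = Mul(Rational(1, 2), Pow(I, -1), Add(45, I)) (Function('z')(I) = Mul(Add(45, I), Pow(Mul(2, I), -1)) = Mul(Add(45, I), Mul(Rational(1, 2), Pow(I, -1))) = Mul(Rational(1, 2), Pow(I, -1), Add(45, I)))
Add(Add(27864, Function('z')(139)), Function('L')(53, -67)) = Add(Add(27864, Mul(Rational(1, 2), Pow(139, -1), Add(45, 139))), Mul(53, -67)) = Add(Add(27864, Mul(Rational(1, 2), Rational(1, 139), 184)), -3551) = Add(Add(27864, Rational(92, 139)), -3551) = Add(Rational(3873188, 139), -3551) = Rational(3379599, 139)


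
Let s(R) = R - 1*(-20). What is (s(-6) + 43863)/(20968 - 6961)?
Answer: 1513/483 ≈ 3.1325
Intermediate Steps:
s(R) = 20 + R (s(R) = R + 20 = 20 + R)
(s(-6) + 43863)/(20968 - 6961) = ((20 - 6) + 43863)/(20968 - 6961) = (14 + 43863)/14007 = 43877*(1/14007) = 1513/483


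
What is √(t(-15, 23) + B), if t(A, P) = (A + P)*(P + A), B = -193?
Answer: I*√129 ≈ 11.358*I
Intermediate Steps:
t(A, P) = (A + P)² (t(A, P) = (A + P)*(A + P) = (A + P)²)
√(t(-15, 23) + B) = √((-15 + 23)² - 193) = √(8² - 193) = √(64 - 193) = √(-129) = I*√129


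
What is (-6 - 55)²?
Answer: 3721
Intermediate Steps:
(-6 - 55)² = (-61)² = 3721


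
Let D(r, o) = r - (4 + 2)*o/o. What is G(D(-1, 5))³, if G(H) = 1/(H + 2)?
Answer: -1/125 ≈ -0.0080000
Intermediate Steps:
D(r, o) = -6 + r (D(r, o) = r - 6*o/o = r - 1*6 = r - 6 = -6 + r)
G(H) = 1/(2 + H)
G(D(-1, 5))³ = (1/(2 + (-6 - 1)))³ = (1/(2 - 7))³ = (1/(-5))³ = (-⅕)³ = -1/125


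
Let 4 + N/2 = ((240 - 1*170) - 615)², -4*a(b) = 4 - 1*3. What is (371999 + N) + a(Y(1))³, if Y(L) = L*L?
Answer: 61826623/64 ≈ 9.6604e+5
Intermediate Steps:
Y(L) = L²
a(b) = -¼ (a(b) = -(4 - 1*3)/4 = -(4 - 3)/4 = -¼*1 = -¼)
N = 594042 (N = -8 + 2*((240 - 1*170) - 615)² = -8 + 2*((240 - 170) - 615)² = -8 + 2*(70 - 615)² = -8 + 2*(-545)² = -8 + 2*297025 = -8 + 594050 = 594042)
(371999 + N) + a(Y(1))³ = (371999 + 594042) + (-¼)³ = 966041 - 1/64 = 61826623/64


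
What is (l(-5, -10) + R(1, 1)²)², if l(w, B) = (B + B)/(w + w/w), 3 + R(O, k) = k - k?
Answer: 196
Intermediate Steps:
R(O, k) = -3 (R(O, k) = -3 + (k - k) = -3 + 0 = -3)
l(w, B) = 2*B/(1 + w) (l(w, B) = (2*B)/(w + 1) = (2*B)/(1 + w) = 2*B/(1 + w))
(l(-5, -10) + R(1, 1)²)² = (2*(-10)/(1 - 5) + (-3)²)² = (2*(-10)/(-4) + 9)² = (2*(-10)*(-¼) + 9)² = (5 + 9)² = 14² = 196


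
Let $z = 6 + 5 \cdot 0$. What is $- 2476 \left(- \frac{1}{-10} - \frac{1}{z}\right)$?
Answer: $\frac{2476}{15} \approx 165.07$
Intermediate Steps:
$z = 6$ ($z = 6 + 0 = 6$)
$- 2476 \left(- \frac{1}{-10} - \frac{1}{z}\right) = - 2476 \left(- \frac{1}{-10} - \frac{1}{6}\right) = - 2476 \left(\left(-1\right) \left(- \frac{1}{10}\right) - \frac{1}{6}\right) = - 2476 \left(\frac{1}{10} - \frac{1}{6}\right) = \left(-2476\right) \left(- \frac{1}{15}\right) = \frac{2476}{15}$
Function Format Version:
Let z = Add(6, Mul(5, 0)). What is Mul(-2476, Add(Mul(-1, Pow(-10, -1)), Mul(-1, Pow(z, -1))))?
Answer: Rational(2476, 15) ≈ 165.07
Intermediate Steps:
z = 6 (z = Add(6, 0) = 6)
Mul(-2476, Add(Mul(-1, Pow(-10, -1)), Mul(-1, Pow(z, -1)))) = Mul(-2476, Add(Mul(-1, Pow(-10, -1)), Mul(-1, Pow(6, -1)))) = Mul(-2476, Add(Mul(-1, Rational(-1, 10)), Mul(-1, Rational(1, 6)))) = Mul(-2476, Add(Rational(1, 10), Rational(-1, 6))) = Mul(-2476, Rational(-1, 15)) = Rational(2476, 15)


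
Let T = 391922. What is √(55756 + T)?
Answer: 3*√49742 ≈ 669.09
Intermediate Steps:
√(55756 + T) = √(55756 + 391922) = √447678 = 3*√49742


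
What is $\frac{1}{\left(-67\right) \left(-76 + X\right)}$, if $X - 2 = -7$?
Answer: $\frac{1}{5427} \approx 0.00018426$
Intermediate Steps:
$X = -5$ ($X = 2 - 7 = -5$)
$\frac{1}{\left(-67\right) \left(-76 + X\right)} = \frac{1}{\left(-67\right) \left(-76 - 5\right)} = \frac{1}{\left(-67\right) \left(-81\right)} = \frac{1}{5427}$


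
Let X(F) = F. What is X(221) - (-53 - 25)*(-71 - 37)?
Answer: -8203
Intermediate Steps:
X(221) - (-53 - 25)*(-71 - 37) = 221 - (-53 - 25)*(-71 - 37) = 221 - (-78)*(-108) = 221 - 1*8424 = 221 - 8424 = -8203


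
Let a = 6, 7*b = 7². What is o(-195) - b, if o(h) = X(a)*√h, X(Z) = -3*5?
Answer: -7 - 15*I*√195 ≈ -7.0 - 209.46*I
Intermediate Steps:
b = 7 (b = (⅐)*7² = (⅐)*49 = 7)
X(Z) = -15
o(h) = -15*√h
o(-195) - b = -15*I*√195 - 1*7 = -15*I*√195 - 7 = -7 - 15*I*√195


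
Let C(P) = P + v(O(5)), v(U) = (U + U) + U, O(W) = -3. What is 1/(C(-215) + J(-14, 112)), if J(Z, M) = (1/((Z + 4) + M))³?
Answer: -1061208/237710591 ≈ -0.0044643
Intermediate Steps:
v(U) = 3*U (v(U) = 2*U + U = 3*U)
C(P) = -9 + P (C(P) = P + 3*(-3) = P - 9 = -9 + P)
J(Z, M) = (4 + M + Z)⁻³ (J(Z, M) = (1/((4 + Z) + M))³ = (1/(4 + M + Z))³ = (4 + M + Z)⁻³)
1/(C(-215) + J(-14, 112)) = 1/((-9 - 215) + (4 + 112 - 14)⁻³) = 1/(-224 + 102⁻³) = 1/(-224 + 1/1061208) = 1/(-237710591/1061208) = -1061208/237710591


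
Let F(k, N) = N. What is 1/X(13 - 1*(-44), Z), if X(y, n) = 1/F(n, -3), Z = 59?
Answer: -3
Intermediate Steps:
X(y, n) = -1/3 (X(y, n) = 1/(-3) = -1/3)
1/X(13 - 1*(-44), Z) = 1/(-1/3) = -3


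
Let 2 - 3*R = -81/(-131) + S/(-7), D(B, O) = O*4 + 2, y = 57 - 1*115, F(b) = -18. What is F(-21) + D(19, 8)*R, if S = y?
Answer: -264772/2751 ≈ -96.246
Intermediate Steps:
y = -58 (y = 57 - 115 = -58)
S = -58
D(B, O) = 2 + 4*O (D(B, O) = 4*O + 2 = 2 + 4*O)
R = -6331/2751 (R = 2/3 - (-81/(-131) - 58/(-7))/3 = 2/3 - (-81*(-1/131) - 58*(-1/7))/3 = 2/3 - (81/131 + 58/7)/3 = 2/3 - 1/3*8165/917 = 2/3 - 8165/2751 = -6331/2751 ≈ -2.3013)
F(-21) + D(19, 8)*R = -18 + (2 + 4*8)*(-6331/2751) = -18 + (2 + 32)*(-6331/2751) = -18 + 34*(-6331/2751) = -18 - 215254/2751 = -264772/2751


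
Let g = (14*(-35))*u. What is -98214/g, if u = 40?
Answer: 49107/9800 ≈ 5.0109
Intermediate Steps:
g = -19600 (g = (14*(-35))*40 = -490*40 = -19600)
-98214/g = -98214/(-19600) = -98214*(-1/19600) = 49107/9800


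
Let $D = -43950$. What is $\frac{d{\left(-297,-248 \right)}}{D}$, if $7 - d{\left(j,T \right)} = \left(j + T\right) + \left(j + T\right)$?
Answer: $- \frac{1097}{43950} \approx -0.02496$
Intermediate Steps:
$d{\left(j,T \right)} = 7 - 2 T - 2 j$ ($d{\left(j,T \right)} = 7 - \left(\left(j + T\right) + \left(j + T\right)\right) = 7 - \left(\left(T + j\right) + \left(T + j\right)\right) = 7 - \left(2 T + 2 j\right) = 7 - 2 T - 2 j$)
$\frac{d{\left(-297,-248 \right)}}{D} = \frac{7 - -496 - -594}{-43950} = \left(7 + 496 + 594\right) \left(- \frac{1}{43950}\right) = 1097 \left(- \frac{1}{43950}\right) = - \frac{1097}{43950}$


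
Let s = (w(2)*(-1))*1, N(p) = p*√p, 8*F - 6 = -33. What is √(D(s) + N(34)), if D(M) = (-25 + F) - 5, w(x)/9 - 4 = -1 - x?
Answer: √(-534 + 544*√34)/4 ≈ 12.840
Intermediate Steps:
F = -27/8 (F = ¾ + (⅛)*(-33) = ¾ - 33/8 = -27/8 ≈ -3.3750)
N(p) = p^(3/2)
w(x) = 27 - 9*x (w(x) = 36 + 9*(-1 - x) = 36 + (-9 - 9*x) = 27 - 9*x)
s = -9 (s = ((27 - 9*2)*(-1))*1 = ((27 - 18)*(-1))*1 = (9*(-1))*1 = -9*1 = -9)
D(M) = -267/8 (D(M) = (-25 - 27/8) - 5 = -227/8 - 5 = -267/8)
√(D(s) + N(34)) = √(-267/8 + 34^(3/2)) = √(-267/8 + 34*√34)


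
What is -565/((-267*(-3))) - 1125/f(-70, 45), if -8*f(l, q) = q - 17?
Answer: 1798295/5607 ≈ 320.72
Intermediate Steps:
f(l, q) = 17/8 - q/8 (f(l, q) = -(q - 17)/8 = -(-17 + q)/8 = 17/8 - q/8)
-565/((-267*(-3))) - 1125/f(-70, 45) = -565/((-267*(-3))) - 1125/(17/8 - ⅛*45) = -565/801 - 1125/(17/8 - 45/8) = -565*1/801 - 1125/(-7/2) = -565/801 - 1125*(-2/7) = -565/801 + 2250/7 = 1798295/5607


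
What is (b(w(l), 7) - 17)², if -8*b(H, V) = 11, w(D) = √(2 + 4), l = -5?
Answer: 21609/64 ≈ 337.64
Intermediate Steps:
w(D) = √6
b(H, V) = -11/8 (b(H, V) = -⅛*11 = -11/8)
(b(w(l), 7) - 17)² = (-11/8 - 17)² = (-147/8)² = 21609/64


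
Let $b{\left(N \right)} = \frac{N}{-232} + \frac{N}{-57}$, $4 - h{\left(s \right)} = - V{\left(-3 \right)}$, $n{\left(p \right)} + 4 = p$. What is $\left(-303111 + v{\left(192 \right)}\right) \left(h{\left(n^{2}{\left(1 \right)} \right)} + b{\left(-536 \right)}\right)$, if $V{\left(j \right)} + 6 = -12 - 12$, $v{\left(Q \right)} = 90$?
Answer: $\frac{82251045}{19} \approx 4.329 \cdot 10^{6}$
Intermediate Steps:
$n{\left(p \right)} = -4 + p$
$V{\left(j \right)} = -30$ ($V{\left(j \right)} = -6 - 24 = -30$)
$h{\left(s \right)} = -26$ ($h{\left(s \right)} = 4 - \left(-1\right) \left(-30\right) = 4 - 30 = -26$)
$b{\left(N \right)} = - \frac{289 N}{13224}$ ($b{\left(N \right)} = N \left(- \frac{1}{232}\right) + N \left(- \frac{1}{57}\right) = - \frac{N}{232} - \frac{N}{57} = - \frac{289 N}{13224}$)
$\left(-303111 + v{\left(192 \right)}\right) \left(h{\left(n^{2}{\left(1 \right)} \right)} + b{\left(-536 \right)}\right) = \left(-303111 + 90\right) \left(-26 - - \frac{19363}{1653}\right) = - 303021 \left(-26 + \frac{19363}{1653}\right) = \left(-303021\right) \left(- \frac{23615}{1653}\right) = \frac{82251045}{19}$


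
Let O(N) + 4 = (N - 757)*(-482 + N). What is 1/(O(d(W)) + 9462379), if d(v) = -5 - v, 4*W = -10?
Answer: 4/39321411 ≈ 1.0173e-7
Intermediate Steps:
W = -5/2 (W = (¼)*(-10) = -5/2 ≈ -2.5000)
O(N) = -4 + (-757 + N)*(-482 + N) (O(N) = -4 + (N - 757)*(-482 + N) = -4 + (-757 + N)*(-482 + N))
1/(O(d(W)) + 9462379) = 1/((364870 + (-5 - 1*(-5/2))² - 1239*(-5 - 1*(-5/2))) + 9462379) = 1/((364870 + (-5 + 5/2)² - 1239*(-5 + 5/2)) + 9462379) = 1/((364870 + (-5/2)² - 1239*(-5/2)) + 9462379) = 1/((364870 + 25/4 + 6195/2) + 9462379) = 1/(1471895/4 + 9462379) = 1/(39321411/4) = 4/39321411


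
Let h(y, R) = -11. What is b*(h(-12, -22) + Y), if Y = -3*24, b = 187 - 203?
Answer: 1328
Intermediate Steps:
b = -16
Y = -72
b*(h(-12, -22) + Y) = -16*(-11 - 72) = -16*(-83) = 1328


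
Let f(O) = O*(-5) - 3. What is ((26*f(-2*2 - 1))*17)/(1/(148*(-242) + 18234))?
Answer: -170967368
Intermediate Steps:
f(O) = -3 - 5*O (f(O) = -5*O - 3 = -3 - 5*O)
((26*f(-2*2 - 1))*17)/(1/(148*(-242) + 18234)) = ((26*(-3 - 5*(-2*2 - 1)))*17)/(1/(148*(-242) + 18234)) = ((26*(-3 - 5*(-4 - 1)))*17)/(1/(-35816 + 18234)) = ((26*(-3 - 5*(-5)))*17)/(1/(-17582)) = ((26*(-3 + 25))*17)/(-1/17582) = ((26*22)*17)*(-17582) = (572*17)*(-17582) = 9724*(-17582) = -170967368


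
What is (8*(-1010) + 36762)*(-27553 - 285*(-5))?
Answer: -749403296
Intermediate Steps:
(8*(-1010) + 36762)*(-27553 - 285*(-5)) = (-8080 + 36762)*(-27553 + 1425) = 28682*(-26128) = -749403296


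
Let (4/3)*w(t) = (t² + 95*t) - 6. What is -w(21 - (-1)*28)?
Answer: -10575/2 ≈ -5287.5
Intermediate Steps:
w(t) = -9/2 + 3*t²/4 + 285*t/4 (w(t) = 3*((t² + 95*t) - 6)/4 = 3*(-6 + t² + 95*t)/4 = -9/2 + 3*t²/4 + 285*t/4)
-w(21 - (-1)*28) = -(-9/2 + 3*(21 - (-1)*28)²/4 + 285*(21 - (-1)*28)/4) = -(-9/2 + 3*(21 - 1*(-28))²/4 + 285*(21 - 1*(-28))/4) = -(-9/2 + 3*(21 + 28)²/4 + 285*(21 + 28)/4) = -(-9/2 + (¾)*49² + (285/4)*49) = -(-9/2 + (¾)*2401 + 13965/4) = -(-9/2 + 7203/4 + 13965/4) = -1*10575/2 = -10575/2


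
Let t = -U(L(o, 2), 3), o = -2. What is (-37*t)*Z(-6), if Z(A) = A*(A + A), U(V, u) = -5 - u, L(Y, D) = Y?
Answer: -21312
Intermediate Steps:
Z(A) = 2*A² (Z(A) = A*(2*A) = 2*A²)
t = 8 (t = -(-5 - 1*3) = -(-5 - 3) = -1*(-8) = 8)
(-37*t)*Z(-6) = (-37*8)*(2*(-6)²) = -592*36 = -296*72 = -21312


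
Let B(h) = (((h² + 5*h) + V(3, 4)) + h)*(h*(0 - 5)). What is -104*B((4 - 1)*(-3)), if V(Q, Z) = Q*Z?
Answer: -182520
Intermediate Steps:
B(h) = -5*h*(12 + h² + 6*h) (B(h) = (((h² + 5*h) + 3*4) + h)*(h*(0 - 5)) = (((h² + 5*h) + 12) + h)*(h*(-5)) = ((12 + h² + 5*h) + h)*(-5*h) = (12 + h² + 6*h)*(-5*h) = -5*h*(12 + h² + 6*h))
-104*B((4 - 1)*(-3)) = -(-520)*(4 - 1)*(-3)*(12 + ((4 - 1)*(-3))² + 6*((4 - 1)*(-3))) = -(-520)*3*(-3)*(12 + (3*(-3))² + 6*(3*(-3))) = -(-520)*(-9)*(12 + (-9)² + 6*(-9)) = -(-520)*(-9)*(12 + 81 - 54) = -(-520)*(-9)*39 = -104*1755 = -182520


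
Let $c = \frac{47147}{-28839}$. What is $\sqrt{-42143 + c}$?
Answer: $\frac{2 i \sqrt{8762795931759}}{28839} \approx 205.29 i$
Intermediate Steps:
$c = - \frac{47147}{28839}$ ($c = 47147 \left(- \frac{1}{28839}\right) = - \frac{47147}{28839} \approx -1.6348$)
$\sqrt{-42143 + c} = \sqrt{-42143 - \frac{47147}{28839}} = \sqrt{- \frac{1215409124}{28839}} = \frac{2 i \sqrt{8762795931759}}{28839}$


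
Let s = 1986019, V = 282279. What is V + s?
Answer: 2268298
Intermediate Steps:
V + s = 282279 + 1986019 = 2268298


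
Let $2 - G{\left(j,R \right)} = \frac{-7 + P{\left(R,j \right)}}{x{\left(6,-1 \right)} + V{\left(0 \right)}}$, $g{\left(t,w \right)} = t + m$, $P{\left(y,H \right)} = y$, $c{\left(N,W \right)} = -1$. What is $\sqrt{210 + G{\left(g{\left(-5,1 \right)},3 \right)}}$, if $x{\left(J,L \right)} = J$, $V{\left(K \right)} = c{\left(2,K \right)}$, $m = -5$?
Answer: $\frac{2 \sqrt{1330}}{5} \approx 14.588$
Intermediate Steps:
$V{\left(K \right)} = -1$
$g{\left(t,w \right)} = -5 + t$ ($g{\left(t,w \right)} = t - 5 = -5 + t$)
$G{\left(j,R \right)} = \frac{17}{5} - \frac{R}{5}$ ($G{\left(j,R \right)} = 2 - \frac{-7 + R}{6 - 1} = 2 - \frac{-7 + R}{5} = 2 - \left(-7 + R\right) \frac{1}{5} = 2 - \left(- \frac{7}{5} + \frac{R}{5}\right) = \frac{17}{5} - \frac{R}{5}$)
$\sqrt{210 + G{\left(g{\left(-5,1 \right)},3 \right)}} = \sqrt{210 + \left(\frac{17}{5} - \frac{3}{5}\right)} = \sqrt{210 + \frac{14}{5}} = \sqrt{\frac{1064}{5}} = \frac{2 \sqrt{1330}}{5}$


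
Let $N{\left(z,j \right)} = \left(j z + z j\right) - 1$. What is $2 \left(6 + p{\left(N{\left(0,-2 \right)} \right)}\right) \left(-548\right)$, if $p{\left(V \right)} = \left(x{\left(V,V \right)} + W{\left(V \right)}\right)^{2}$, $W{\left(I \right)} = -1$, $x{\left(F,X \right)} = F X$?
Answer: $-6576$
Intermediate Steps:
$N{\left(z,j \right)} = -1 + 2 j z$ ($N{\left(z,j \right)} = \left(j z + j z\right) - 1 = 2 j z - 1 = -1 + 2 j z$)
$p{\left(V \right)} = \left(-1 + V^{2}\right)^{2}$ ($p{\left(V \right)} = \left(V V - 1\right)^{2} = \left(V^{2} - 1\right)^{2} = \left(-1 + V^{2}\right)^{2}$)
$2 \left(6 + p{\left(N{\left(0,-2 \right)} \right)}\right) \left(-548\right) = 2 \left(6 + \left(-1 + \left(-1 + 2 \left(-2\right) 0\right)^{2}\right)^{2}\right) \left(-548\right) = 2 \left(6 + \left(-1 + \left(-1 + 0\right)^{2}\right)^{2}\right) \left(-548\right) = 2 \left(6 + \left(-1 + \left(-1\right)^{2}\right)^{2}\right) \left(-548\right) = 2 \left(6 + \left(-1 + 1\right)^{2}\right) \left(-548\right) = 2 \left(6 + 0^{2}\right) \left(-548\right) = 2 \left(6 + 0\right) \left(-548\right) = 2 \cdot 6 \left(-548\right) = 12 \left(-548\right) = -6576$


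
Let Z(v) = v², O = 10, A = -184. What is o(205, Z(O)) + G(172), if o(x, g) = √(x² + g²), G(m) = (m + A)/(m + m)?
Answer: -3/86 + 5*√2081 ≈ 228.05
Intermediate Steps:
G(m) = (-184 + m)/(2*m) (G(m) = (m - 184)/(m + m) = (-184 + m)/((2*m)) = (-184 + m)*(1/(2*m)) = (-184 + m)/(2*m))
o(x, g) = √(g² + x²)
o(205, Z(O)) + G(172) = √((10²)² + 205²) + (½)*(-184 + 172)/172 = √(100² + 42025) + (½)*(1/172)*(-12) = √(10000 + 42025) - 3/86 = √52025 - 3/86 = 5*√2081 - 3/86 = -3/86 + 5*√2081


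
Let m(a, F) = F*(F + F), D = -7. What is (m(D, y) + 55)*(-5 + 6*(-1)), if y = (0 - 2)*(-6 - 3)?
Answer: -7733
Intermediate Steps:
y = 18 (y = -2*(-9) = 18)
m(a, F) = 2*F**2 (m(a, F) = F*(2*F) = 2*F**2)
(m(D, y) + 55)*(-5 + 6*(-1)) = (2*18**2 + 55)*(-5 + 6*(-1)) = (2*324 + 55)*(-5 - 6) = (648 + 55)*(-11) = 703*(-11) = -7733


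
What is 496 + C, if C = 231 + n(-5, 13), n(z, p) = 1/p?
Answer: 9452/13 ≈ 727.08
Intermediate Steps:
C = 3004/13 (C = 231 + 1/13 = 3004/13 ≈ 231.08)
496 + C = 496 + 3004/13 = 9452/13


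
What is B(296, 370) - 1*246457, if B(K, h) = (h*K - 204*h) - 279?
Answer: -212696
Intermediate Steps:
B(K, h) = -279 - 204*h + K*h (B(K, h) = (K*h - 204*h) - 279 = (-204*h + K*h) - 279 = -279 - 204*h + K*h)
B(296, 370) - 1*246457 = (-279 - 204*370 + 296*370) - 1*246457 = (-279 - 75480 + 109520) - 246457 = 33761 - 246457 = -212696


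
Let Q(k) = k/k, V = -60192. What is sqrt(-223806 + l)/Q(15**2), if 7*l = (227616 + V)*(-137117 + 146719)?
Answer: 3*sqrt(1249141138)/7 ≈ 15147.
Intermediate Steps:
l = 1607605248/7 (l = ((227616 - 60192)*(-137117 + 146719))/7 = (167424*9602)/7 = (1/7)*1607605248 = 1607605248/7 ≈ 2.2966e+8)
Q(k) = 1
sqrt(-223806 + l)/Q(15**2) = sqrt(-223806 + 1607605248/7)/1 = sqrt(1606038606/7)*1 = (3*sqrt(1249141138)/7)*1 = 3*sqrt(1249141138)/7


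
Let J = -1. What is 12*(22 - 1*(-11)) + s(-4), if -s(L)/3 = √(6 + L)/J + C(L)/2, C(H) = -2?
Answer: 399 + 3*√2 ≈ 403.24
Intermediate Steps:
s(L) = 3 + 3*√(6 + L) (s(L) = -3*(√(6 + L)/(-1) - 2/2) = -3*(√(6 + L)*(-1) - 2*½) = -3*(-√(6 + L) - 1) = -3*(-1 - √(6 + L)) = 3 + 3*√(6 + L))
12*(22 - 1*(-11)) + s(-4) = 12*(22 - 1*(-11)) + (3 + 3*√(6 - 4)) = 12*(22 + 11) + (3 + 3*√2) = 12*33 + (3 + 3*√2) = 396 + (3 + 3*√2) = 399 + 3*√2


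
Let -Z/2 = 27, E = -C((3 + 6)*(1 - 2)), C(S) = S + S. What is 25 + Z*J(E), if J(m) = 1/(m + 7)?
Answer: 571/25 ≈ 22.840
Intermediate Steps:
C(S) = 2*S
E = 18 (E = -2*(3 + 6)*(1 - 2) = -2*9*(-1) = -2*(-9) = -1*(-18) = 18)
Z = -54 (Z = -2*27 = -54)
J(m) = 1/(7 + m)
25 + Z*J(E) = 25 - 54/(7 + 18) = 25 - 54/25 = 571/25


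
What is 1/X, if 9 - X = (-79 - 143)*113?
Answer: 1/25095 ≈ 3.9849e-5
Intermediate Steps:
X = 25095 (X = 9 - (-79 - 143)*113 = 9 - (-222)*113 = 9 - 1*(-25086) = 9 + 25086 = 25095)
1/X = 1/25095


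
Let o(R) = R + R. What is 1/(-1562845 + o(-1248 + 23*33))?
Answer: -1/1563823 ≈ -6.3946e-7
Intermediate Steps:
o(R) = 2*R
1/(-1562845 + o(-1248 + 23*33)) = 1/(-1562845 + 2*(-1248 + 23*33)) = 1/(-1562845 + 2*(-1248 + 759)) = 1/(-1562845 + 2*(-489)) = 1/(-1562845 - 978) = 1/(-1563823) = -1/1563823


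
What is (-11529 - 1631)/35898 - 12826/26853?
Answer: -45211846/53553833 ≈ -0.84423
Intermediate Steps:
(-11529 - 1631)/35898 - 12826/26853 = -13160*1/35898 - 12826*1/26853 = -6580/17949 - 12826/26853 = -45211846/53553833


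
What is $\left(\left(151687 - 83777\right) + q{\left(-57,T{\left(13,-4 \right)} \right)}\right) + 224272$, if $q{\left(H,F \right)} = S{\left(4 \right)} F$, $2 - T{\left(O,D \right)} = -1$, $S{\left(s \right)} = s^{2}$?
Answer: $292230$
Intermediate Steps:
$T{\left(O,D \right)} = 3$ ($T{\left(O,D \right)} = 2 - -1 = 2 + 1 = 3$)
$q{\left(H,F \right)} = 16 F$ ($q{\left(H,F \right)} = 4^{2} F = 16 F$)
$\left(\left(151687 - 83777\right) + q{\left(-57,T{\left(13,-4 \right)} \right)}\right) + 224272 = \left(\left(151687 - 83777\right) + 16 \cdot 3\right) + 224272 = \left(67910 + 48\right) + 224272 = 67958 + 224272 = 292230$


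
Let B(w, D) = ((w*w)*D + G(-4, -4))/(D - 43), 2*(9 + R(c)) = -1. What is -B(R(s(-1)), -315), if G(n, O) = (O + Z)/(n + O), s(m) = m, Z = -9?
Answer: -227417/2864 ≈ -79.405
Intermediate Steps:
R(c) = -19/2 (R(c) = -9 + (1/2)*(-1) = -9 - 1/2 = -19/2)
G(n, O) = (-9 + O)/(O + n) (G(n, O) = (O - 9)/(n + O) = (-9 + O)/(O + n))
B(w, D) = (13/8 + D*w**2)/(-43 + D) (B(w, D) = ((w*w)*D + (-9 - 4)/(-4 - 4))/(D - 43) = (w**2*D - 13/(-8))/(-43 + D) = (D*w**2 - 1/8*(-13))/(-43 + D) = (D*w**2 + 13/8)/(-43 + D) = (13/8 + D*w**2)/(-43 + D))
-B(R(s(-1)), -315) = -(13/8 - 315*(-19/2)**2)/(-43 - 315) = -(13/8 - 315*361/4)/(-358) = -(-1)*(13/8 - 113715/4)/358 = -(-1)*(-227417)/(358*8) = -1*227417/2864 = -227417/2864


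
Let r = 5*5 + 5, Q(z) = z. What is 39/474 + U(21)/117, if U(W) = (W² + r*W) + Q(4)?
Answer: 171371/18486 ≈ 9.2703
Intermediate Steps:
r = 30 (r = 25 + 5 = 30)
U(W) = 4 + W² + 30*W (U(W) = (W² + 30*W) + 4 = 4 + W² + 30*W)
39/474 + U(21)/117 = 39/474 + (4 + 21² + 30*21)/117 = 39*(1/474) + (4 + 441 + 630)*(1/117) = 13/158 + 1075*(1/117) = 13/158 + 1075/117 = 171371/18486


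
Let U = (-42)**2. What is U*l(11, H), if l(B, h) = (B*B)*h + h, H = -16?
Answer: -3443328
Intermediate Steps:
l(B, h) = h + h*B**2 (l(B, h) = B**2*h + h = h*B**2 + h = h + h*B**2)
U = 1764
U*l(11, H) = 1764*(-16*(1 + 11**2)) = 1764*(-16*(1 + 121)) = 1764*(-16*122) = 1764*(-1952) = -3443328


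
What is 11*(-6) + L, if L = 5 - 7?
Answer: -68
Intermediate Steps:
L = -2
11*(-6) + L = 11*(-6) - 2 = -66 - 2 = -68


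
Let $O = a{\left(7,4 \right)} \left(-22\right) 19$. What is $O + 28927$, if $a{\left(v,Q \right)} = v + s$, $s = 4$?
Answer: $24329$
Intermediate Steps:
$a{\left(v,Q \right)} = 4 + v$ ($a{\left(v,Q \right)} = v + 4 = 4 + v$)
$O = -4598$ ($O = \left(4 + 7\right) \left(-22\right) 19 = 11 \left(-22\right) 19 = \left(-242\right) 19 = -4598$)
$O + 28927 = -4598 + 28927 = 24329$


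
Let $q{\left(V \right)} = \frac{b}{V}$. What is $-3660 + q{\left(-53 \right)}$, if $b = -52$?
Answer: $- \frac{193928}{53} \approx -3659.0$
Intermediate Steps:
$q{\left(V \right)} = - \frac{52}{V}$
$-3660 + q{\left(-53 \right)} = -3660 - \frac{52}{-53} = -3660 - - \frac{52}{53} = -3660 + \frac{52}{53} = - \frac{193928}{53}$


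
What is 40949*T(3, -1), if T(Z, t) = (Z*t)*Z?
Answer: -368541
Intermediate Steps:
T(Z, t) = t*Z**2
40949*T(3, -1) = 40949*(-1*3**2) = 40949*(-1*9) = 40949*(-9) = -368541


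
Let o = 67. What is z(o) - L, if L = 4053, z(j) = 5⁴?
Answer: -3428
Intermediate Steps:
z(j) = 625
z(o) - L = 625 - 1*4053 = 625 - 4053 = -3428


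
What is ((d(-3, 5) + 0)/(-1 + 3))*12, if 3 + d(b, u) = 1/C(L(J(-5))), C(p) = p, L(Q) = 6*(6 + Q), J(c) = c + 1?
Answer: -35/2 ≈ -17.500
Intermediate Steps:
J(c) = 1 + c
L(Q) = 36 + 6*Q
d(b, u) = -35/12 (d(b, u) = -3 + 1/(36 + 6*(1 - 5)) = -3 + 1/(36 + 6*(-4)) = -3 + 1/(36 - 24) = -3 + 1/12 = -35/12)
((d(-3, 5) + 0)/(-1 + 3))*12 = ((-35/12 + 0)/(-1 + 3))*12 = -35/12/2*12 = -35/12*1/2*12 = -35/24*12 = -35/2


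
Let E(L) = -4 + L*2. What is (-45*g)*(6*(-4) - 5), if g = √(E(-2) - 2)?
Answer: 1305*I*√10 ≈ 4126.8*I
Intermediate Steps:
E(L) = -4 + 2*L
g = I*√10 (g = √((-4 + 2*(-2)) - 2) = √((-4 - 4) - 2) = √(-8 - 2) = √(-10) = I*√10 ≈ 3.1623*I)
(-45*g)*(6*(-4) - 5) = (-45*I*√10)*(6*(-4) - 5) = (-45*I*√10)*(-24 - 5) = -45*I*√10*(-29) = 1305*I*√10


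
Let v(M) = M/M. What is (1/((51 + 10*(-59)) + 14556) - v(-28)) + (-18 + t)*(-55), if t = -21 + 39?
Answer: -14016/14017 ≈ -0.99993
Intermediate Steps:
t = 18
v(M) = 1
(1/((51 + 10*(-59)) + 14556) - v(-28)) + (-18 + t)*(-55) = (1/((51 + 10*(-59)) + 14556) - 1*1) + (-18 + 18)*(-55) = (1/((51 - 590) + 14556) - 1) + 0*(-55) = (1/(-539 + 14556) - 1) + 0 = (1/14017 - 1) + 0 = -14016/14017 + 0 = -14016/14017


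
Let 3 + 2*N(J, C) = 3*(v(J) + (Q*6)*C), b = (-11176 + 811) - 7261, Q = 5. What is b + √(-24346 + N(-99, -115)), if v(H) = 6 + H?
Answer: -17626 + I*√29662 ≈ -17626.0 + 172.23*I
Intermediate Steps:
b = -17626 (b = -10365 - 7261 = -17626)
N(J, C) = 15/2 + 45*C + 3*J/2 (N(J, C) = -3/2 + (3*((6 + J) + (5*6)*C))/2 = -3/2 + (3*((6 + J) + 30*C))/2 = -3/2 + (3*(6 + J + 30*C))/2 = -3/2 + (18 + 3*J + 90*C)/2 = -3/2 + (9 + 45*C + 3*J/2) = 15/2 + 45*C + 3*J/2)
b + √(-24346 + N(-99, -115)) = -17626 + √(-24346 + (15/2 + 45*(-115) + (3/2)*(-99))) = -17626 + √(-24346 + (15/2 - 5175 - 297/2)) = -17626 + √(-24346 - 5316) = -17626 + √(-29662) = -17626 + I*√29662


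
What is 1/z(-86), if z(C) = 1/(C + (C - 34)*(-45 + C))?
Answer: 15634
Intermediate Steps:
z(C) = 1/(C + (-45 + C)*(-34 + C)) (z(C) = 1/(C + (-34 + C)*(-45 + C)) = 1/(C + (-45 + C)*(-34 + C)))
1/z(-86) = 1/(1/(1530 + (-86)**2 - 78*(-86))) = 1/(1/(1530 + 7396 + 6708)) = 1/(1/15634) = 15634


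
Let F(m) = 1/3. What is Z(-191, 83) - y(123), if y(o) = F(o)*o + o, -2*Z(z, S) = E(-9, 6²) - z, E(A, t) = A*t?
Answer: -195/2 ≈ -97.500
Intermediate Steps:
F(m) = ⅓
Z(z, S) = 162 + z/2 (Z(z, S) = -(-9*6² - z)/2 = -(-9*36 - z)/2 = -(-324 - z)/2 = 162 + z/2)
y(o) = 4*o/3 (y(o) = o/3 + o = 4*o/3)
Z(-191, 83) - y(123) = (162 + (½)*(-191)) - 4*123/3 = (162 - 191/2) - 1*164 = 133/2 - 164 = -195/2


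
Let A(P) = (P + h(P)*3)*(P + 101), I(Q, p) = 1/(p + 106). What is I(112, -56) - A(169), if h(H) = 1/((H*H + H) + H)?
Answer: -7325897789/160550 ≈ -45630.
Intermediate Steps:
h(H) = 1/(H² + 2*H) (h(H) = 1/((H² + H) + H) = 1/((H + H²) + H) = 1/(H² + 2*H))
I(Q, p) = 1/(106 + p)
A(P) = (101 + P)*(P + 3/(P*(2 + P))) (A(P) = (P + (1/(P*(2 + P)))*3)*(P + 101) = (P + 3/(P*(2 + P)))*(101 + P) = (101 + P)*(P + 3/(P*(2 + P))))
I(112, -56) - A(169) = 1/(106 - 56) - (303 + 169⁴ + 3*169 + 103*169³ + 202*169²)/(169*(2 + 169)) = 1/50 - (303 + 815730721 + 507 + 103*4826809 + 202*28561)/(169*171) = 1/50 - (303 + 815730721 + 507 + 497161327 + 5769322)/(169*171) = 1/50 - 1318662180/(169*171) = 1/50 - 1*146518020/3211 = 1/50 - 146518020/3211 = -7325897789/160550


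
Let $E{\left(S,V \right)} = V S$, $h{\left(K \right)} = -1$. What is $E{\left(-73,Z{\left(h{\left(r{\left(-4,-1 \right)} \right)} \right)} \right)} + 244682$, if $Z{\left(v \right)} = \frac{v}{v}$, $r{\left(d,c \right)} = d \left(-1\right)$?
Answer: $244609$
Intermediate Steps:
$r{\left(d,c \right)} = - d$
$Z{\left(v \right)} = 1$
$E{\left(S,V \right)} = S V$
$E{\left(-73,Z{\left(h{\left(r{\left(-4,-1 \right)} \right)} \right)} \right)} + 244682 = \left(-73\right) 1 + 244682 = -73 + 244682 = 244609$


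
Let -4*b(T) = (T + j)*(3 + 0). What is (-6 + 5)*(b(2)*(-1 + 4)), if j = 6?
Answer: 18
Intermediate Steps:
b(T) = -9/2 - 3*T/4 (b(T) = -(T + 6)*(3 + 0)/4 = -(6 + T)*3/4 = -(18 + 3*T)/4 = -9/2 - 3*T/4)
(-6 + 5)*(b(2)*(-1 + 4)) = (-6 + 5)*((-9/2 - ¾*2)*(-1 + 4)) = -(-9/2 - 3/2)*3 = -(-6)*3 = -1*(-18) = 18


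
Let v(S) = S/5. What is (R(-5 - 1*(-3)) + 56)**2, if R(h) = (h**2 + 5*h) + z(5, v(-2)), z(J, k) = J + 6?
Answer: 3721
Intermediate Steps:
v(S) = S/5 (v(S) = S*(1/5) = S/5)
z(J, k) = 6 + J
R(h) = 11 + h**2 + 5*h (R(h) = (h**2 + 5*h) + (6 + 5) = (h**2 + 5*h) + 11 = 11 + h**2 + 5*h)
(R(-5 - 1*(-3)) + 56)**2 = ((11 + (-5 - 1*(-3))**2 + 5*(-5 - 1*(-3))) + 56)**2 = ((11 + (-5 + 3)**2 + 5*(-5 + 3)) + 56)**2 = ((11 + (-2)**2 + 5*(-2)) + 56)**2 = ((11 + 4 - 10) + 56)**2 = (5 + 56)**2 = 61**2 = 3721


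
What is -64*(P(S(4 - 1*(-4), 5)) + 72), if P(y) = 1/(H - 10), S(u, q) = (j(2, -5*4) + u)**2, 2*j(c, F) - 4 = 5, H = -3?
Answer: -59840/13 ≈ -4603.1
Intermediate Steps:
j(c, F) = 9/2 (j(c, F) = 2 + (1/2)*5 = 2 + 5/2 = 9/2)
S(u, q) = (9/2 + u)**2
P(y) = -1/13 (P(y) = 1/(-3 - 10) = 1/(-13) = -1/13)
-64*(P(S(4 - 1*(-4), 5)) + 72) = -64*(-1/13 + 72) = -64*935/13 = -59840/13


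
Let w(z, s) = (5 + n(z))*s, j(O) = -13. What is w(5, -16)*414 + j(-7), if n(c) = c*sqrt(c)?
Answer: -33133 - 33120*sqrt(5) ≈ -1.0719e+5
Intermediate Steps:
n(c) = c**(3/2)
w(z, s) = s*(5 + z**(3/2)) (w(z, s) = (5 + z**(3/2))*s = s*(5 + z**(3/2)))
w(5, -16)*414 + j(-7) = -16*(5 + 5**(3/2))*414 - 13 = -16*(5 + 5*sqrt(5))*414 - 13 = (-80 - 80*sqrt(5))*414 - 13 = (-33120 - 33120*sqrt(5)) - 13 = -33133 - 33120*sqrt(5)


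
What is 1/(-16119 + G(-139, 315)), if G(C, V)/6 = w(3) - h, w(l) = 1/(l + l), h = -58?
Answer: -1/15770 ≈ -6.3412e-5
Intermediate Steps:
w(l) = 1/(2*l)
G(C, V) = 349 (G(C, V) = 6*((½)/3 - 1*(-58)) = 6*((½)*(⅓) + 58) = 6*(⅙ + 58) = 6*(349/6) = 349)
1/(-16119 + G(-139, 315)) = 1/(-16119 + 349) = 1/(-15770) = -1/15770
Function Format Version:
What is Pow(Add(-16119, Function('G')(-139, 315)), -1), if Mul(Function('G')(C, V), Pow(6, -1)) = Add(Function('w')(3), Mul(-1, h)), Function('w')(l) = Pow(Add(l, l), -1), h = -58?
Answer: Rational(-1, 15770) ≈ -6.3412e-5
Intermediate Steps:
Function('w')(l) = Mul(Rational(1, 2), Pow(l, -1)) (Function('w')(l) = Pow(Mul(2, l), -1) = Mul(Rational(1, 2), Pow(l, -1)))
Function('G')(C, V) = 349 (Function('G')(C, V) = Mul(6, Add(Mul(Rational(1, 2), Pow(3, -1)), Mul(-1, -58))) = Mul(6, Add(Mul(Rational(1, 2), Rational(1, 3)), 58)) = Mul(6, Add(Rational(1, 6), 58)) = Mul(6, Rational(349, 6)) = 349)
Pow(Add(-16119, Function('G')(-139, 315)), -1) = Pow(Add(-16119, 349), -1) = Pow(-15770, -1) = Rational(-1, 15770)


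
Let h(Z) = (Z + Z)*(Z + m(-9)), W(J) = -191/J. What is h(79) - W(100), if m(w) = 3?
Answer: 1295791/100 ≈ 12958.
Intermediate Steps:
h(Z) = 2*Z*(3 + Z) (h(Z) = (Z + Z)*(Z + 3) = (2*Z)*(3 + Z) = 2*Z*(3 + Z))
h(79) - W(100) = 2*79*(3 + 79) - (-191)/100 = 2*79*82 - (-191)/100 = 12956 - 1*(-191/100) = 12956 + 191/100 = 1295791/100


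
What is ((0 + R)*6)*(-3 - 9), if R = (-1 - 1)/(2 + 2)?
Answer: 36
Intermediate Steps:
R = -½ (R = -2/4 = -2*¼ = -½ ≈ -0.50000)
((0 + R)*6)*(-3 - 9) = ((0 - ½)*6)*(-3 - 9) = -½*6*(-12) = -3*(-12) = 36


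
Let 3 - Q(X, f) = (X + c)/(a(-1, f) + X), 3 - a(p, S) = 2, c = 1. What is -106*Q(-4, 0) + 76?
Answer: -136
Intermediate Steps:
a(p, S) = 1 (a(p, S) = 3 - 1*2 = 3 - 2 = 1)
Q(X, f) = 2 (Q(X, f) = 3 - (X + 1)/(1 + X) = 3 - (1 + X)/(1 + X) = 3 - 1*1 = 3 - 1 = 2)
-106*Q(-4, 0) + 76 = -106*2 + 76 = -212 + 76 = -136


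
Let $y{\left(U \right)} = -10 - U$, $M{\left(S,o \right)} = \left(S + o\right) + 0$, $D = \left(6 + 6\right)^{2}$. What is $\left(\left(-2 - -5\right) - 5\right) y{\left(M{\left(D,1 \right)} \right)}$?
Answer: $310$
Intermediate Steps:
$D = 144$ ($D = 12^{2} = 144$)
$M{\left(S,o \right)} = S + o$
$\left(\left(-2 - -5\right) - 5\right) y{\left(M{\left(D,1 \right)} \right)} = \left(\left(-2 - -5\right) - 5\right) \left(-10 - \left(144 + 1\right)\right) = \left(\left(-2 + 5\right) - 5\right) \left(-10 - 145\right) = \left(3 - 5\right) \left(-10 - 145\right) = \left(-2\right) \left(-155\right) = 310$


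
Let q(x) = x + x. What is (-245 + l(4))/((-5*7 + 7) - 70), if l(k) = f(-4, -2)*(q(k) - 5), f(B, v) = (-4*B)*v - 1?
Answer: 172/49 ≈ 3.5102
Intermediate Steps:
q(x) = 2*x
f(B, v) = -1 - 4*B*v (f(B, v) = -4*B*v - 1 = -1 - 4*B*v)
l(k) = 165 - 66*k (l(k) = (-1 - 4*(-4)*(-2))*(2*k - 5) = (-1 - 32)*(-5 + 2*k) = -33*(-5 + 2*k) = 165 - 66*k)
(-245 + l(4))/((-5*7 + 7) - 70) = (-245 + (165 - 66*4))/((-5*7 + 7) - 70) = (-245 + (165 - 264))/((-35 + 7) - 70) = (-245 - 99)/(-28 - 70) = -344/(-98) = -344*(-1/98) = 172/49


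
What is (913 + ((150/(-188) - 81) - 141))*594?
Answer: 19269063/47 ≈ 4.0998e+5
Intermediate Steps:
(913 + ((150/(-188) - 81) - 141))*594 = (913 + ((150*(-1/188) - 81) - 141))*594 = (913 + ((-75/94 - 81) - 141))*594 = (913 + (-7689/94 - 141))*594 = (913 - 20943/94)*594 = (64879/94)*594 = 19269063/47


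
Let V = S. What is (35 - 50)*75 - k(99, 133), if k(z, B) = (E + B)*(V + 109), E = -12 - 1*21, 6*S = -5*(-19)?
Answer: -40825/3 ≈ -13608.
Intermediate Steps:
S = 95/6 (S = (-5*(-19))/6 = (1/6)*95 = 95/6 ≈ 15.833)
V = 95/6 ≈ 15.833
E = -33 (E = -12 - 21 = -33)
k(z, B) = -8239/2 + 749*B/6 (k(z, B) = (-33 + B)*(95/6 + 109) = (-33 + B)*(749/6) = -8239/2 + 749*B/6)
(35 - 50)*75 - k(99, 133) = (35 - 50)*75 - (-8239/2 + (749/6)*133) = -15*75 - (-8239/2 + 99617/6) = -1125 - 1*37450/3 = -1125 - 37450/3 = -40825/3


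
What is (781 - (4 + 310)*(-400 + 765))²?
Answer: 12957041241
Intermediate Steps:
(781 - (4 + 310)*(-400 + 765))² = (781 - 314*365)² = (781 - 1*114610)² = (781 - 114610)² = (-113829)² = 12957041241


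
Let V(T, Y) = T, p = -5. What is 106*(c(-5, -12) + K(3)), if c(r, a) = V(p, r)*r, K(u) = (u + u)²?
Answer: 6466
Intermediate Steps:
K(u) = 4*u² (K(u) = (2*u)² = 4*u²)
c(r, a) = -5*r
106*(c(-5, -12) + K(3)) = 106*(-5*(-5) + 4*3²) = 106*(25 + 4*9) = 106*(25 + 36) = 106*61 = 6466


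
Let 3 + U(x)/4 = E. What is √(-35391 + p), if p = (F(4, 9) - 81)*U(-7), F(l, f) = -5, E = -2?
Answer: I*√33671 ≈ 183.5*I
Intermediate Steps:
U(x) = -20 (U(x) = -12 + 4*(-2) = -12 - 8 = -20)
p = 1720 (p = (-5 - 81)*(-20) = -86*(-20) = 1720)
√(-35391 + p) = √(-35391 + 1720) = √(-33671) = I*√33671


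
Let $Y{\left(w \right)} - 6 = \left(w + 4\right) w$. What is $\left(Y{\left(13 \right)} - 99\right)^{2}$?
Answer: $16384$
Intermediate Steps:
$Y{\left(w \right)} = 6 + w \left(4 + w\right)$ ($Y{\left(w \right)} = 6 + \left(w + 4\right) w = 6 + \left(4 + w\right) w = 6 + w \left(4 + w\right)$)
$\left(Y{\left(13 \right)} - 99\right)^{2} = \left(\left(6 + 13^{2} + 4 \cdot 13\right) - 99\right)^{2} = \left(\left(6 + 169 + 52\right) - 99\right)^{2} = \left(227 - 99\right)^{2} = 128^{2} = 16384$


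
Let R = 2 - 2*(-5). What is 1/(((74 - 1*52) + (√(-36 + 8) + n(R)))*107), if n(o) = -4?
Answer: 9/18832 - I*√7/18832 ≈ 0.00047791 - 0.00014049*I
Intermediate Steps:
R = 12 (R = 2 + 10 = 12)
1/(((74 - 1*52) + (√(-36 + 8) + n(R)))*107) = 1/(((74 - 1*52) + (√(-36 + 8) - 4))*107) = 1/(((74 - 52) + (√(-28) - 4))*107) = 1/((22 + (2*I*√7 - 4))*107) = 1/((22 + (-4 + 2*I*√7))*107) = 1/((18 + 2*I*√7)*107) = 1/(1926 + 214*I*√7)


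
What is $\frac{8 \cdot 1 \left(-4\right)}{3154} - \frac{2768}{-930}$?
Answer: $\frac{2175128}{733305} \approx 2.9662$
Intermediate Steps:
$\frac{8 \cdot 1 \left(-4\right)}{3154} - \frac{2768}{-930} = 8 \left(-4\right) \frac{1}{3154} - - \frac{1384}{465} = \left(-32\right) \frac{1}{3154} + \frac{1384}{465} = - \frac{16}{1577} + \frac{1384}{465} = \frac{2175128}{733305}$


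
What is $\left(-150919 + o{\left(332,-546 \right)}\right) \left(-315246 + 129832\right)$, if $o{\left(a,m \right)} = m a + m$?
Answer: $61694098118$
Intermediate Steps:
$o{\left(a,m \right)} = m + a m$ ($o{\left(a,m \right)} = a m + m = m + a m$)
$\left(-150919 + o{\left(332,-546 \right)}\right) \left(-315246 + 129832\right) = \left(-150919 - 546 \left(1 + 332\right)\right) \left(-315246 + 129832\right) = \left(-150919 - 181818\right) \left(-185414\right) = \left(-332737\right) \left(-185414\right) = 61694098118$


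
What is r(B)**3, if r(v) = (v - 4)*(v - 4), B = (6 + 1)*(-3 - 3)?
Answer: 9474296896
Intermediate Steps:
B = -42 (B = 7*(-6) = -42)
r(v) = (-4 + v)**2 (r(v) = (-4 + v)*(-4 + v) = (-4 + v)**2)
r(B)**3 = ((-4 - 42)**2)**3 = ((-46)**2)**3 = 2116**3 = 9474296896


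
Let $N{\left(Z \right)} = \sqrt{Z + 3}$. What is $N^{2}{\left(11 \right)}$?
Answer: $14$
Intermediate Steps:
$N{\left(Z \right)} = \sqrt{3 + Z}$
$N^{2}{\left(11 \right)} = \left(\sqrt{3 + 11}\right)^{2} = \left(\sqrt{14}\right)^{2} = 14$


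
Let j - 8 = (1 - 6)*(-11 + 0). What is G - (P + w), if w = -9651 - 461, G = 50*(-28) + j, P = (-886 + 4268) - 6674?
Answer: 12067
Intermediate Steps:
P = -3292 (P = 3382 - 6674 = -3292)
j = 63 (j = 8 + (1 - 6)*(-11 + 0) = 8 - 5*(-11) = 8 + 55 = 63)
G = -1337 (G = 50*(-28) + 63 = -1400 + 63 = -1337)
w = -10112
G - (P + w) = -1337 - (-3292 - 10112) = -1337 - 1*(-13404) = -1337 + 13404 = 12067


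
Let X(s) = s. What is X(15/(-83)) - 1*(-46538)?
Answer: 3862639/83 ≈ 46538.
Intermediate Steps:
X(15/(-83)) - 1*(-46538) = 15/(-83) - 1*(-46538) = 15*(-1/83) + 46538 = -15/83 + 46538 = 3862639/83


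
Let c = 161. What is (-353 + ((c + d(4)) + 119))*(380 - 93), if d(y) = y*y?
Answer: -16359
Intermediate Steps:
d(y) = y²
(-353 + ((c + d(4)) + 119))*(380 - 93) = (-353 + ((161 + 4²) + 119))*(380 - 93) = (-353 + ((161 + 16) + 119))*287 = (-353 + (177 + 119))*287 = (-353 + 296)*287 = -57*287 = -16359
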